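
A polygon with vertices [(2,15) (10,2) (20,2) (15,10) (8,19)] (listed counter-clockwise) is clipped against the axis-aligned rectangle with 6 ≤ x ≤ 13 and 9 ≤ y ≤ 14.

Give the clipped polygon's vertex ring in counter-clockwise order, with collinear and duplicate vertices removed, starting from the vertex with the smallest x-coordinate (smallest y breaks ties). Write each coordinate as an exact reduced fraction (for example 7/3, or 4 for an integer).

1. After x ≥ 6: [(6,53/3) (6,17/2) (10,2) (20,2) (15,10) (8,19)]
2. After x ≤ 13: [(6,53/3) (6,17/2) (10,2) (13,2) (13,88/7) (8,19)]
3. After y ≥ 9: [(6,53/3) (6,9) (13,9) (13,88/7) (8,19)]
4. After y ≤ 14: [(6,14) (6,9) (13,9) (13,88/7) (107/9,14)]
5. Canonical ring: [(6,9) (13,9) (13,88/7) (107/9,14) (6,14)]

Clipped polygon: [(6,9) (13,9) (13,88/7) (107/9,14) (6,14)]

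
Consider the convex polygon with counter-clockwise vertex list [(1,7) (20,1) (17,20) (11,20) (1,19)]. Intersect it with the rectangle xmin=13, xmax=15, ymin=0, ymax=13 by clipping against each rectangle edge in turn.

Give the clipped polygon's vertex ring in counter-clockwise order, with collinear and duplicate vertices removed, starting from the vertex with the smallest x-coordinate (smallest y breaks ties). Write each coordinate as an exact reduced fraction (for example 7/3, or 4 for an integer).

Clipped polygon: [(13,61/19) (15,49/19) (15,13) (13,13)]

1. After x ≥ 13: [(13,61/19) (20,1) (17,20) (13,20)]
2. After x ≤ 15: [(13,61/19) (15,49/19) (15,20) (13,20)]
3. After y ≥ 0: [(13,61/19) (15,49/19) (15,20) (13,20)]
4. After y ≤ 13: [(13,13) (13,61/19) (15,49/19) (15,13)]
5. Canonical ring: [(13,61/19) (15,49/19) (15,13) (13,13)]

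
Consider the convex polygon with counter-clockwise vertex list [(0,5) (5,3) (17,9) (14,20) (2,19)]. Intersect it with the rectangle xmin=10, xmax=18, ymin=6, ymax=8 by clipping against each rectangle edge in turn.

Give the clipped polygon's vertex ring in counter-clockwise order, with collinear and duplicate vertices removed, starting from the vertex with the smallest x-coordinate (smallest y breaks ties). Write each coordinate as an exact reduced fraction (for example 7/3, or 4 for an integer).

Clipped polygon: [(10,6) (11,6) (15,8) (10,8)]

1. After x ≥ 10: [(10,11/2) (17,9) (14,20) (10,59/3)]
2. After x ≤ 18: [(10,11/2) (17,9) (14,20) (10,59/3)]
3. After y ≥ 6: [(10,6) (11,6) (17,9) (14,20) (10,59/3)]
4. After y ≤ 8: [(10,8) (10,6) (11,6) (15,8)]
5. Canonical ring: [(10,6) (11,6) (15,8) (10,8)]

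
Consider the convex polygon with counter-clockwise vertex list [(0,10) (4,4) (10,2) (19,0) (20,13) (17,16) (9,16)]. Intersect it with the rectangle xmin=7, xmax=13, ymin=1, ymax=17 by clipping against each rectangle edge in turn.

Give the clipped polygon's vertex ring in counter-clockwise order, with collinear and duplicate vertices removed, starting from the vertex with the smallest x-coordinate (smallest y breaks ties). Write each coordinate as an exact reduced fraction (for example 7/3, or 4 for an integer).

Clipped polygon: [(7,3) (10,2) (13,4/3) (13,16) (9,16) (7,44/3)]

1. After x ≥ 7: [(7,44/3) (7,3) (10,2) (19,0) (20,13) (17,16) (9,16)]
2. After x ≤ 13: [(7,44/3) (7,3) (10,2) (13,4/3) (13,16) (9,16)]
3. After y ≥ 1: [(7,44/3) (7,3) (10,2) (13,4/3) (13,16) (9,16)]
4. After y ≤ 17: [(7,44/3) (7,3) (10,2) (13,4/3) (13,16) (9,16)]
5. Canonical ring: [(7,3) (10,2) (13,4/3) (13,16) (9,16) (7,44/3)]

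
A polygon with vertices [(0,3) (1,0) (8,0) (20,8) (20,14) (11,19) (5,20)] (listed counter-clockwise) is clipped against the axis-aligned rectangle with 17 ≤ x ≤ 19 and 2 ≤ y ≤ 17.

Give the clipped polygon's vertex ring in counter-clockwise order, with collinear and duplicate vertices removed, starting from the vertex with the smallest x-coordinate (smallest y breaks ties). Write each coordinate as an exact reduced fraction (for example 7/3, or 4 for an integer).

1. After x ≥ 17: [(17,6) (20,8) (20,14) (17,47/3)]
2. After x ≤ 19: [(17,6) (19,22/3) (19,131/9) (17,47/3)]
3. After y ≥ 2: [(17,6) (19,22/3) (19,131/9) (17,47/3)]
4. After y ≤ 17: [(17,6) (19,22/3) (19,131/9) (17,47/3)]
5. Canonical ring: [(17,6) (19,22/3) (19,131/9) (17,47/3)]

Clipped polygon: [(17,6) (19,22/3) (19,131/9) (17,47/3)]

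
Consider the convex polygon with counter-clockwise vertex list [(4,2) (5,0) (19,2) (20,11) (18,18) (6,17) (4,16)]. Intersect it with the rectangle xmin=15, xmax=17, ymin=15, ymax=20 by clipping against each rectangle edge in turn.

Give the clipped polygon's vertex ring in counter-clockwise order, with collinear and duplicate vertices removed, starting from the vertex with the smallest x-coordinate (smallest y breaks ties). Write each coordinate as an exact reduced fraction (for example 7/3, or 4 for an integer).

Clipped polygon: [(15,15) (17,15) (17,215/12) (15,71/4)]

1. After x ≥ 15: [(15,10/7) (19,2) (20,11) (18,18) (15,71/4)]
2. After x ≤ 17: [(15,10/7) (17,12/7) (17,215/12) (15,71/4)]
3. After y ≥ 15: [(15,15) (17,15) (17,215/12) (15,71/4)]
4. After y ≤ 20: [(15,15) (17,15) (17,215/12) (15,71/4)]
5. Canonical ring: [(15,15) (17,15) (17,215/12) (15,71/4)]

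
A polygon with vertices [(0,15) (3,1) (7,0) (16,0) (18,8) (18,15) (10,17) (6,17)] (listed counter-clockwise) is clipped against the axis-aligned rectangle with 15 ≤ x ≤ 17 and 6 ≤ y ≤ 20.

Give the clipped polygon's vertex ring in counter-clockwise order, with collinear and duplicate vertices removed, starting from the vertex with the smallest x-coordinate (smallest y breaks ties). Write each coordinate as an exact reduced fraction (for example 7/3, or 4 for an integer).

1. After x ≥ 15: [(15,0) (16,0) (18,8) (18,15) (15,63/4)]
2. After x ≤ 17: [(15,0) (16,0) (17,4) (17,61/4) (15,63/4)]
3. After y ≥ 6: [(15,6) (17,6) (17,61/4) (15,63/4)]
4. After y ≤ 20: [(15,6) (17,6) (17,61/4) (15,63/4)]
5. Canonical ring: [(15,6) (17,6) (17,61/4) (15,63/4)]

Clipped polygon: [(15,6) (17,6) (17,61/4) (15,63/4)]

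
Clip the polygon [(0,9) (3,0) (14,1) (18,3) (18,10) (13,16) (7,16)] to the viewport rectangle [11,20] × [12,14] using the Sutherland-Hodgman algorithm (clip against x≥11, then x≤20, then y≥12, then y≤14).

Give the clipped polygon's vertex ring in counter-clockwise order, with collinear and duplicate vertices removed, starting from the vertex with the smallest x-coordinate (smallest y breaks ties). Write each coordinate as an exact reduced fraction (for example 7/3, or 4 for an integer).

1. After x ≥ 11: [(11,8/11) (14,1) (18,3) (18,10) (13,16) (11,16)]
2. After x ≤ 20: [(11,8/11) (14,1) (18,3) (18,10) (13,16) (11,16)]
3. After y ≥ 12: [(11,12) (49/3,12) (13,16) (11,16)]
4. After y ≤ 14: [(11,14) (11,12) (49/3,12) (44/3,14)]
5. Canonical ring: [(11,12) (49/3,12) (44/3,14) (11,14)]

Clipped polygon: [(11,12) (49/3,12) (44/3,14) (11,14)]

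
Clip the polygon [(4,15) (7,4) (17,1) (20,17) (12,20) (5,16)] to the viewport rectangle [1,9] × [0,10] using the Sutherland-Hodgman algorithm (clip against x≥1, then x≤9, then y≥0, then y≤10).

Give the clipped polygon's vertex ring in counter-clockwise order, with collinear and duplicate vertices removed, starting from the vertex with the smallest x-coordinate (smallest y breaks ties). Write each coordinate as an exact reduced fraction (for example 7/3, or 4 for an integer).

1. After x ≥ 1: [(4,15) (7,4) (17,1) (20,17) (12,20) (5,16)]
2. After x ≤ 9: [(4,15) (7,4) (9,17/5) (9,128/7) (5,16)]
3. After y ≥ 0: [(4,15) (7,4) (9,17/5) (9,128/7) (5,16)]
4. After y ≤ 10: [(59/11,10) (7,4) (9,17/5) (9,10)]
5. Canonical ring: [(59/11,10) (7,4) (9,17/5) (9,10)]

Clipped polygon: [(59/11,10) (7,4) (9,17/5) (9,10)]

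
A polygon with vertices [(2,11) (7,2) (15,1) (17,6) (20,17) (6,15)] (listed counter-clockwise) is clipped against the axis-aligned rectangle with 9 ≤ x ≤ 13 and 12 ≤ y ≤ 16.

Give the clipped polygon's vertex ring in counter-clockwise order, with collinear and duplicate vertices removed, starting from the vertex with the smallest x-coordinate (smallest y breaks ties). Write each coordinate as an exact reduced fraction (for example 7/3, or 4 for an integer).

1. After x ≥ 9: [(9,7/4) (15,1) (17,6) (20,17) (9,108/7)]
2. After x ≤ 13: [(9,7/4) (13,5/4) (13,16) (9,108/7)]
3. After y ≥ 12: [(9,12) (13,12) (13,16) (9,108/7)]
4. After y ≤ 16: [(9,12) (13,12) (13,16) (9,108/7)]
5. Canonical ring: [(9,12) (13,12) (13,16) (9,108/7)]

Clipped polygon: [(9,12) (13,12) (13,16) (9,108/7)]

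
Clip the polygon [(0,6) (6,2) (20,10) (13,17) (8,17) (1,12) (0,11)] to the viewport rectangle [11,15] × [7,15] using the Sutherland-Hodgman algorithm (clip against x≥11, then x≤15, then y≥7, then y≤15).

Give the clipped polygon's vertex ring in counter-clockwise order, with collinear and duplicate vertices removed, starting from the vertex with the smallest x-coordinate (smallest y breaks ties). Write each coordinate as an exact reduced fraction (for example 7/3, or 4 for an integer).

1. After x ≥ 11: [(11,34/7) (20,10) (13,17) (11,17)]
2. After x ≤ 15: [(11,34/7) (15,50/7) (15,15) (13,17) (11,17)]
3. After y ≥ 7: [(11,7) (59/4,7) (15,50/7) (15,15) (13,17) (11,17)]
4. After y ≤ 15: [(11,15) (11,7) (59/4,7) (15,50/7) (15,15) (15,15)]
5. Canonical ring: [(11,7) (59/4,7) (15,50/7) (15,15) (11,15)]

Clipped polygon: [(11,7) (59/4,7) (15,50/7) (15,15) (11,15)]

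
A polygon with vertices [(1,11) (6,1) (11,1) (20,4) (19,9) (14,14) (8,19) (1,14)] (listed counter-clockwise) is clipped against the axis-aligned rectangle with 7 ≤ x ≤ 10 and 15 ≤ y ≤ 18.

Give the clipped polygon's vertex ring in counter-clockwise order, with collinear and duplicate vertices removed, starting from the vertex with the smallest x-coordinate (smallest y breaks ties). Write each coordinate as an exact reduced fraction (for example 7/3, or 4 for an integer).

1. After x ≥ 7: [(7,1) (11,1) (20,4) (19,9) (14,14) (8,19) (7,128/7)]
2. After x ≤ 10: [(7,1) (10,1) (10,52/3) (8,19) (7,128/7)]
3. After y ≥ 15: [(7,15) (10,15) (10,52/3) (8,19) (7,128/7)]
4. After y ≤ 18: [(7,18) (7,15) (10,15) (10,52/3) (46/5,18)]
5. Canonical ring: [(7,15) (10,15) (10,52/3) (46/5,18) (7,18)]

Clipped polygon: [(7,15) (10,15) (10,52/3) (46/5,18) (7,18)]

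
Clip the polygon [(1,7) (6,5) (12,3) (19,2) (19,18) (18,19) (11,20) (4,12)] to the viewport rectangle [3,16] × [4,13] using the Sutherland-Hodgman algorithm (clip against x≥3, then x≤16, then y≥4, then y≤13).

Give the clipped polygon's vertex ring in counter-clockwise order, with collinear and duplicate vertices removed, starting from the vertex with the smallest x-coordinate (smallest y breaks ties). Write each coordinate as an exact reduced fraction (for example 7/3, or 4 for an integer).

1. After x ≥ 3: [(3,31/3) (3,31/5) (6,5) (12,3) (19,2) (19,18) (18,19) (11,20) (4,12)]
2. After x ≤ 16: [(3,31/3) (3,31/5) (6,5) (12,3) (16,17/7) (16,135/7) (11,20) (4,12)]
3. After y ≥ 4: [(3,31/3) (3,31/5) (6,5) (9,4) (16,4) (16,135/7) (11,20) (4,12)]
4. After y ≤ 13: [(3,31/3) (3,31/5) (6,5) (9,4) (16,4) (16,13) (39/8,13) (4,12)]
5. Canonical ring: [(3,31/5) (6,5) (9,4) (16,4) (16,13) (39/8,13) (4,12) (3,31/3)]

Clipped polygon: [(3,31/5) (6,5) (9,4) (16,4) (16,13) (39/8,13) (4,12) (3,31/3)]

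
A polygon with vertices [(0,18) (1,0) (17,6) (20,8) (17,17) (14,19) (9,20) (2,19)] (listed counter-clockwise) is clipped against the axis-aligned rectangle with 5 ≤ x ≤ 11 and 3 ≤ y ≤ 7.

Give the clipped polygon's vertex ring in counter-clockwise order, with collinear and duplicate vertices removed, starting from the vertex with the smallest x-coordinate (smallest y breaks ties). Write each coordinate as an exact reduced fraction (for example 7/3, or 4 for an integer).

Clipped polygon: [(5,3) (9,3) (11,15/4) (11,7) (5,7)]

1. After x ≥ 5: [(5,3/2) (17,6) (20,8) (17,17) (14,19) (9,20) (5,136/7)]
2. After x ≤ 11: [(5,3/2) (11,15/4) (11,98/5) (9,20) (5,136/7)]
3. After y ≥ 3: [(5,3) (9,3) (11,15/4) (11,98/5) (9,20) (5,136/7)]
4. After y ≤ 7: [(5,7) (5,3) (9,3) (11,15/4) (11,7)]
5. Canonical ring: [(5,3) (9,3) (11,15/4) (11,7) (5,7)]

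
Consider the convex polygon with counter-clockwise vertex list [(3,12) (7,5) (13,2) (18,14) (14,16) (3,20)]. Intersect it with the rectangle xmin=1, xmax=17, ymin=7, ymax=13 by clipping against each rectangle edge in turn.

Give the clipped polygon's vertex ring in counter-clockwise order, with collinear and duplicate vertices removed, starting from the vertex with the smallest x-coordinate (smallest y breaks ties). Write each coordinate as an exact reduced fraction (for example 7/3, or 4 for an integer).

Clipped polygon: [(3,12) (41/7,7) (181/12,7) (17,58/5) (17,13) (3,13)]

1. After x ≥ 1: [(3,12) (7,5) (13,2) (18,14) (14,16) (3,20)]
2. After x ≤ 17: [(3,12) (7,5) (13,2) (17,58/5) (17,29/2) (14,16) (3,20)]
3. After y ≥ 7: [(3,12) (41/7,7) (181/12,7) (17,58/5) (17,29/2) (14,16) (3,20)]
4. After y ≤ 13: [(3,13) (3,12) (41/7,7) (181/12,7) (17,58/5) (17,13)]
5. Canonical ring: [(3,12) (41/7,7) (181/12,7) (17,58/5) (17,13) (3,13)]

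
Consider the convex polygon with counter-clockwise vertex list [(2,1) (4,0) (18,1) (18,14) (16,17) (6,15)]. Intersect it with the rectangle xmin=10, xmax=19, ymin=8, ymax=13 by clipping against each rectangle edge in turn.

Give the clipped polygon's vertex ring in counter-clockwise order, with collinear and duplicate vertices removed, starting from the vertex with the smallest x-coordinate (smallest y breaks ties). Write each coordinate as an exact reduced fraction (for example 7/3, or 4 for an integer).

Clipped polygon: [(10,8) (18,8) (18,13) (10,13)]

1. After x ≥ 10: [(10,3/7) (18,1) (18,14) (16,17) (10,79/5)]
2. After x ≤ 19: [(10,3/7) (18,1) (18,14) (16,17) (10,79/5)]
3. After y ≥ 8: [(10,8) (18,8) (18,14) (16,17) (10,79/5)]
4. After y ≤ 13: [(10,13) (10,8) (18,8) (18,13)]
5. Canonical ring: [(10,8) (18,8) (18,13) (10,13)]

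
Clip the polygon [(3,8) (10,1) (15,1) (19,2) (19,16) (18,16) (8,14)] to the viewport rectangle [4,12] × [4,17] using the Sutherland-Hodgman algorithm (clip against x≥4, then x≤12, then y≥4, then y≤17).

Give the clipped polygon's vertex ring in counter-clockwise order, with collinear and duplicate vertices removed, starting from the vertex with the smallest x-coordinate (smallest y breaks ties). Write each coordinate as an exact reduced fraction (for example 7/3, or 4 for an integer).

1. After x ≥ 4: [(4,46/5) (4,7) (10,1) (15,1) (19,2) (19,16) (18,16) (8,14)]
2. After x ≤ 12: [(4,46/5) (4,7) (10,1) (12,1) (12,74/5) (8,14)]
3. After y ≥ 4: [(4,46/5) (4,7) (7,4) (12,4) (12,74/5) (8,14)]
4. After y ≤ 17: [(4,46/5) (4,7) (7,4) (12,4) (12,74/5) (8,14)]
5. Canonical ring: [(4,7) (7,4) (12,4) (12,74/5) (8,14) (4,46/5)]

Clipped polygon: [(4,7) (7,4) (12,4) (12,74/5) (8,14) (4,46/5)]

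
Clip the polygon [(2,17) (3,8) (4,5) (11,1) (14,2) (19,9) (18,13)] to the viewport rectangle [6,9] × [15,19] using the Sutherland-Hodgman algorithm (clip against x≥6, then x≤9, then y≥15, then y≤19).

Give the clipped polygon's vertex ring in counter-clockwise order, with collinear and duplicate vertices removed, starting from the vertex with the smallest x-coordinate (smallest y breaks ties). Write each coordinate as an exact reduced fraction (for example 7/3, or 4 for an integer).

1. After x ≥ 6: [(6,16) (6,27/7) (11,1) (14,2) (19,9) (18,13)]
2. After x ≤ 9: [(9,61/4) (6,16) (6,27/7) (9,15/7)]
3. After y ≥ 15: [(9,15) (9,61/4) (6,16) (6,15)]
4. After y ≤ 19: [(9,15) (9,61/4) (6,16) (6,15)]
5. Canonical ring: [(6,15) (9,15) (9,61/4) (6,16)]

Clipped polygon: [(6,15) (9,15) (9,61/4) (6,16)]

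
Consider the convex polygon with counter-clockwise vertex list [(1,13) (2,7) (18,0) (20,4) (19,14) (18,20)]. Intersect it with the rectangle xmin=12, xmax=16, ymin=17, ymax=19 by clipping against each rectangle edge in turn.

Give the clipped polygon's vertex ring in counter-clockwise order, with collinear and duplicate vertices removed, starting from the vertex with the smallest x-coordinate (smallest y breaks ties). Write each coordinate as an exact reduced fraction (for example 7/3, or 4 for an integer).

1. After x ≥ 12: [(12,298/17) (12,21/8) (18,0) (20,4) (19,14) (18,20)]
2. After x ≤ 16: [(16,326/17) (12,298/17) (12,21/8) (16,7/8)]
3. After y ≥ 17: [(16,17) (16,326/17) (12,298/17) (12,17)]
4. After y ≤ 19: [(16,17) (16,19) (109/7,19) (12,298/17) (12,17)]
5. Canonical ring: [(12,17) (16,17) (16,19) (109/7,19) (12,298/17)]

Clipped polygon: [(12,17) (16,17) (16,19) (109/7,19) (12,298/17)]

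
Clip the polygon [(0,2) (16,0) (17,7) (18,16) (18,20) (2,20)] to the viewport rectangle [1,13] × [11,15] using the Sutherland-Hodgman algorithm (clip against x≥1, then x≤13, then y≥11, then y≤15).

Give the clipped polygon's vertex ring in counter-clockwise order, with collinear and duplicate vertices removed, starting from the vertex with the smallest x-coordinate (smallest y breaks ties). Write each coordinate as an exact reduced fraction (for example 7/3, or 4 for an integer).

1. After x ≥ 1: [(1,11) (1,15/8) (16,0) (17,7) (18,16) (18,20) (2,20)]
2. After x ≤ 13: [(1,11) (1,15/8) (13,3/8) (13,20) (2,20)]
3. After y ≥ 11: [(1,11) (1,11) (13,11) (13,20) (2,20)]
4. After y ≤ 15: [(13/9,15) (1,11) (1,11) (13,11) (13,15)]
5. Canonical ring: [(1,11) (13,11) (13,15) (13/9,15)]

Clipped polygon: [(1,11) (13,11) (13,15) (13/9,15)]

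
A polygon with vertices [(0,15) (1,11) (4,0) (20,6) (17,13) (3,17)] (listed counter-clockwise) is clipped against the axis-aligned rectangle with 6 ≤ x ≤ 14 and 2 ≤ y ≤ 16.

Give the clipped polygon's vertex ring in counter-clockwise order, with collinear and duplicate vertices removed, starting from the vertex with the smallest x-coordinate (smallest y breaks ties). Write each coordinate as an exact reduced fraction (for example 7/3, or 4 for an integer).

1. After x ≥ 6: [(6,3/4) (20,6) (17,13) (6,113/7)]
2. After x ≤ 14: [(6,3/4) (14,15/4) (14,97/7) (6,113/7)]
3. After y ≥ 2: [(6,2) (28/3,2) (14,15/4) (14,97/7) (6,113/7)]
4. After y ≤ 16: [(6,16) (6,2) (28/3,2) (14,15/4) (14,97/7) (13/2,16)]
5. Canonical ring: [(6,2) (28/3,2) (14,15/4) (14,97/7) (13/2,16) (6,16)]

Clipped polygon: [(6,2) (28/3,2) (14,15/4) (14,97/7) (13/2,16) (6,16)]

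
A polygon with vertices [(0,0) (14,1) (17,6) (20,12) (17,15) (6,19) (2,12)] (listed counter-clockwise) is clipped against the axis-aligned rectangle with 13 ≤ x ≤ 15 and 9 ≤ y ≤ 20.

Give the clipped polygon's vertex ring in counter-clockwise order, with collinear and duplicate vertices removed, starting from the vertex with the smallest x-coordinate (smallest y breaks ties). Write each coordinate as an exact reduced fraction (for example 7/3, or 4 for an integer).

1. After x ≥ 13: [(13,13/14) (14,1) (17,6) (20,12) (17,15) (13,181/11)]
2. After x ≤ 15: [(13,13/14) (14,1) (15,8/3) (15,173/11) (13,181/11)]
3. After y ≥ 9: [(13,9) (15,9) (15,173/11) (13,181/11)]
4. After y ≤ 20: [(13,9) (15,9) (15,173/11) (13,181/11)]
5. Canonical ring: [(13,9) (15,9) (15,173/11) (13,181/11)]

Clipped polygon: [(13,9) (15,9) (15,173/11) (13,181/11)]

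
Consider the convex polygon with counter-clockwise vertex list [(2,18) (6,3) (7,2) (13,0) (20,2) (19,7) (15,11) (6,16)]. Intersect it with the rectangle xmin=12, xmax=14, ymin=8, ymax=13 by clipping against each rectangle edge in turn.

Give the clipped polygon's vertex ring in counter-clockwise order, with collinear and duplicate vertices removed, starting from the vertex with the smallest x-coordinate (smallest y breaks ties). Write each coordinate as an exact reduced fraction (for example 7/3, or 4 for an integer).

1. After x ≥ 12: [(12,1/3) (13,0) (20,2) (19,7) (15,11) (12,38/3)]
2. After x ≤ 14: [(12,1/3) (13,0) (14,2/7) (14,104/9) (12,38/3)]
3. After y ≥ 8: [(12,8) (14,8) (14,104/9) (12,38/3)]
4. After y ≤ 13: [(12,8) (14,8) (14,104/9) (12,38/3)]
5. Canonical ring: [(12,8) (14,8) (14,104/9) (12,38/3)]

Clipped polygon: [(12,8) (14,8) (14,104/9) (12,38/3)]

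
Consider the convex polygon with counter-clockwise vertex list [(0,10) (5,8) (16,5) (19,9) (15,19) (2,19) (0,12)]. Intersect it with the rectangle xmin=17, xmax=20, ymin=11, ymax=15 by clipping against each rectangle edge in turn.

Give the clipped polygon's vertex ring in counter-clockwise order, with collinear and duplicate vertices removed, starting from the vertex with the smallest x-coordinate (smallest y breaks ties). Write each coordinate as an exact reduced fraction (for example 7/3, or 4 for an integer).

Clipped polygon: [(17,11) (91/5,11) (17,14)]

1. After x ≥ 17: [(17,19/3) (19,9) (17,14)]
2. After x ≤ 20: [(17,19/3) (19,9) (17,14)]
3. After y ≥ 11: [(17,11) (91/5,11) (17,14)]
4. After y ≤ 15: [(17,11) (91/5,11) (17,14)]
5. Canonical ring: [(17,11) (91/5,11) (17,14)]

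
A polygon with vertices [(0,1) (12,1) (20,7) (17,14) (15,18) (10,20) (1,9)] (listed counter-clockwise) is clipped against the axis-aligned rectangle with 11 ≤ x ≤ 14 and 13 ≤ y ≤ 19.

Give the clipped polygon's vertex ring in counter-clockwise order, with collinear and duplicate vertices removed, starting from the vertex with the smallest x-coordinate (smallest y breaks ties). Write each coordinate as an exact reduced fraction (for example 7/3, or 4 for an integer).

1. After x ≥ 11: [(11,1) (12,1) (20,7) (17,14) (15,18) (11,98/5)]
2. After x ≤ 14: [(11,1) (12,1) (14,5/2) (14,92/5) (11,98/5)]
3. After y ≥ 13: [(11,13) (14,13) (14,92/5) (11,98/5)]
4. After y ≤ 19: [(11,19) (11,13) (14,13) (14,92/5) (25/2,19)]
5. Canonical ring: [(11,13) (14,13) (14,92/5) (25/2,19) (11,19)]

Clipped polygon: [(11,13) (14,13) (14,92/5) (25/2,19) (11,19)]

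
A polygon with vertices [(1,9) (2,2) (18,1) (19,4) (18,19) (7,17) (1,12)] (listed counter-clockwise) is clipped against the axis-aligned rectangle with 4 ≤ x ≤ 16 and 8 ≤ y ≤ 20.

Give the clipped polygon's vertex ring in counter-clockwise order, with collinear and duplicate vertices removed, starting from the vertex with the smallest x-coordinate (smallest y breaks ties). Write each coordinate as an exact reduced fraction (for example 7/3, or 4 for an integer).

Clipped polygon: [(4,8) (16,8) (16,205/11) (7,17) (4,29/2)]

1. After x ≥ 4: [(4,15/8) (18,1) (19,4) (18,19) (7,17) (4,29/2)]
2. After x ≤ 16: [(4,15/8) (16,9/8) (16,205/11) (7,17) (4,29/2)]
3. After y ≥ 8: [(4,8) (16,8) (16,205/11) (7,17) (4,29/2)]
4. After y ≤ 20: [(4,8) (16,8) (16,205/11) (7,17) (4,29/2)]
5. Canonical ring: [(4,8) (16,8) (16,205/11) (7,17) (4,29/2)]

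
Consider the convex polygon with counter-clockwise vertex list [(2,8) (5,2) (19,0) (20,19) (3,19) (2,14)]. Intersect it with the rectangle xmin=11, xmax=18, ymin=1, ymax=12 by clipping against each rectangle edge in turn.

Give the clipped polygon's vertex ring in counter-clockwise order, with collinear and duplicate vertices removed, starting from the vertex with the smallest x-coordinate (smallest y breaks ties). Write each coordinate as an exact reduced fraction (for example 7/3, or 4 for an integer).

1. After x ≥ 11: [(11,8/7) (19,0) (20,19) (11,19)]
2. After x ≤ 18: [(11,8/7) (18,1/7) (18,19) (11,19)]
3. After y ≥ 1: [(11,8/7) (12,1) (18,1) (18,19) (11,19)]
4. After y ≤ 12: [(11,12) (11,8/7) (12,1) (18,1) (18,12)]
5. Canonical ring: [(11,8/7) (12,1) (18,1) (18,12) (11,12)]

Clipped polygon: [(11,8/7) (12,1) (18,1) (18,12) (11,12)]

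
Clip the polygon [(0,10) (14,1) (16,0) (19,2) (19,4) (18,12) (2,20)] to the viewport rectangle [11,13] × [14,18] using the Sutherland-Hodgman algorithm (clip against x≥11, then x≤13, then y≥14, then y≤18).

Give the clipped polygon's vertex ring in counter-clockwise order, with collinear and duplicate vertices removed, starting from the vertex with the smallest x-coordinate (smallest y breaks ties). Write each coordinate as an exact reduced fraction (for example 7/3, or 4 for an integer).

1. After x ≥ 11: [(11,41/14) (14,1) (16,0) (19,2) (19,4) (18,12) (11,31/2)]
2. After x ≤ 13: [(11,41/14) (13,23/14) (13,29/2) (11,31/2)]
3. After y ≥ 14: [(11,14) (13,14) (13,29/2) (11,31/2)]
4. After y ≤ 18: [(11,14) (13,14) (13,29/2) (11,31/2)]
5. Canonical ring: [(11,14) (13,14) (13,29/2) (11,31/2)]

Clipped polygon: [(11,14) (13,14) (13,29/2) (11,31/2)]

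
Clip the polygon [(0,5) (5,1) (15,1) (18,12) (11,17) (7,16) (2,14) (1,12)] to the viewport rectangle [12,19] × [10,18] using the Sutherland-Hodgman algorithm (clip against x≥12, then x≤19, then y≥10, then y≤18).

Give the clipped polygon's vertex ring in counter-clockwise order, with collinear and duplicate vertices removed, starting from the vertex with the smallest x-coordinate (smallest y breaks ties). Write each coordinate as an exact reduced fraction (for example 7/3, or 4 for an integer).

Clipped polygon: [(12,10) (192/11,10) (18,12) (12,114/7)]

1. After x ≥ 12: [(12,1) (15,1) (18,12) (12,114/7)]
2. After x ≤ 19: [(12,1) (15,1) (18,12) (12,114/7)]
3. After y ≥ 10: [(12,10) (192/11,10) (18,12) (12,114/7)]
4. After y ≤ 18: [(12,10) (192/11,10) (18,12) (12,114/7)]
5. Canonical ring: [(12,10) (192/11,10) (18,12) (12,114/7)]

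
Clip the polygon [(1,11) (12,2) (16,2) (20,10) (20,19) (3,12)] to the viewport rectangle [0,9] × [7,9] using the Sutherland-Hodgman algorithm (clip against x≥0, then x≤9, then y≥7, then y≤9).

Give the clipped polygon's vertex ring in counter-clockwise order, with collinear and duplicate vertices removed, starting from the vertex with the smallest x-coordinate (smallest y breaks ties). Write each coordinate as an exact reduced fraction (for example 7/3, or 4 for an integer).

Clipped polygon: [(31/9,9) (53/9,7) (9,7) (9,9)]

1. After x ≥ 0: [(1,11) (12,2) (16,2) (20,10) (20,19) (3,12)]
2. After x ≤ 9: [(1,11) (9,49/11) (9,246/17) (3,12)]
3. After y ≥ 7: [(1,11) (53/9,7) (9,7) (9,246/17) (3,12)]
4. After y ≤ 9: [(31/9,9) (53/9,7) (9,7) (9,9)]
5. Canonical ring: [(31/9,9) (53/9,7) (9,7) (9,9)]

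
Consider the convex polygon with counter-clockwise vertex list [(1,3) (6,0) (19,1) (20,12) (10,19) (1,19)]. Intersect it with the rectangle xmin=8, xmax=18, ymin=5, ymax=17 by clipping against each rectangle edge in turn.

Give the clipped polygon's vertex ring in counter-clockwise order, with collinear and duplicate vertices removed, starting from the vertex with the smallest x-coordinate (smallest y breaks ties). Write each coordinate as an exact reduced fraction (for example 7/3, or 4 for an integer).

1. After x ≥ 8: [(8,2/13) (19,1) (20,12) (10,19) (8,19)]
2. After x ≤ 18: [(8,2/13) (18,12/13) (18,67/5) (10,19) (8,19)]
3. After y ≥ 5: [(8,5) (18,5) (18,67/5) (10,19) (8,19)]
4. After y ≤ 17: [(8,17) (8,5) (18,5) (18,67/5) (90/7,17)]
5. Canonical ring: [(8,5) (18,5) (18,67/5) (90/7,17) (8,17)]

Clipped polygon: [(8,5) (18,5) (18,67/5) (90/7,17) (8,17)]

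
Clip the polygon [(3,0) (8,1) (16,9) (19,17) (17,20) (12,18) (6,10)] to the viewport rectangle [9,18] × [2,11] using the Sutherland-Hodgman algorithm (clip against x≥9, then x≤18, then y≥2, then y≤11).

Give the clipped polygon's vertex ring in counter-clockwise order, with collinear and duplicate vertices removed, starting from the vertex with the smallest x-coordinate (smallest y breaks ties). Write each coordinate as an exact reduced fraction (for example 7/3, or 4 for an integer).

1. After x ≥ 9: [(9,2) (16,9) (19,17) (17,20) (12,18) (9,14)]
2. After x ≤ 18: [(9,2) (16,9) (18,43/3) (18,37/2) (17,20) (12,18) (9,14)]
3. After y ≥ 2: [(9,2) (16,9) (18,43/3) (18,37/2) (17,20) (12,18) (9,14)]
4. After y ≤ 11: [(9,11) (9,2) (16,9) (67/4,11)]
5. Canonical ring: [(9,2) (16,9) (67/4,11) (9,11)]

Clipped polygon: [(9,2) (16,9) (67/4,11) (9,11)]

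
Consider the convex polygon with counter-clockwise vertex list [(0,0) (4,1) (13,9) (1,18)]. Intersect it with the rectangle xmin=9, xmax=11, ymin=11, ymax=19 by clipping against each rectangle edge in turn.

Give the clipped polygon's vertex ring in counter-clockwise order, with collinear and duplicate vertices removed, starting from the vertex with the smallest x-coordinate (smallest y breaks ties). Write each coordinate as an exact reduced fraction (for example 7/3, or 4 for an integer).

1. After x ≥ 9: [(9,49/9) (13,9) (9,12)]
2. After x ≤ 11: [(9,49/9) (11,65/9) (11,21/2) (9,12)]
3. After y ≥ 11: [(9,11) (31/3,11) (9,12)]
4. After y ≤ 19: [(9,11) (31/3,11) (9,12)]
5. Canonical ring: [(9,11) (31/3,11) (9,12)]

Clipped polygon: [(9,11) (31/3,11) (9,12)]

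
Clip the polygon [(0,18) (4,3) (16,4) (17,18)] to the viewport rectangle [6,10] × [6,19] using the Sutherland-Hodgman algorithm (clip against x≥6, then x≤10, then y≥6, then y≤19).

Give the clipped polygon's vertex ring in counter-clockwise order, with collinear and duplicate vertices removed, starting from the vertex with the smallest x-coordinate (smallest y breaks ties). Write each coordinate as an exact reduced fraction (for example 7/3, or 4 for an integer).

1. After x ≥ 6: [(6,18) (6,19/6) (16,4) (17,18)]
2. After x ≤ 10: [(10,18) (6,18) (6,19/6) (10,7/2)]
3. After y ≥ 6: [(10,6) (10,18) (6,18) (6,6)]
4. After y ≤ 19: [(10,6) (10,18) (6,18) (6,6)]
5. Canonical ring: [(6,6) (10,6) (10,18) (6,18)]

Clipped polygon: [(6,6) (10,6) (10,18) (6,18)]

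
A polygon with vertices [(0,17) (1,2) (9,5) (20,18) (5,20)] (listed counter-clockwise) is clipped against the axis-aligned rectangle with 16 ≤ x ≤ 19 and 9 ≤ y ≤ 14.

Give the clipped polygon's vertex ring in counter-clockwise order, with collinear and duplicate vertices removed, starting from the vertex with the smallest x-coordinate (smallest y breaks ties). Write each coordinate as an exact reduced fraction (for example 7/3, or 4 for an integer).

1. After x ≥ 16: [(16,146/11) (20,18) (16,278/15)]
2. After x ≤ 19: [(16,146/11) (19,185/11) (19,272/15) (16,278/15)]
3. After y ≥ 9: [(16,146/11) (19,185/11) (19,272/15) (16,278/15)]
4. After y ≤ 14: [(16,14) (16,146/11) (216/13,14)]
5. Canonical ring: [(16,146/11) (216/13,14) (16,14)]

Clipped polygon: [(16,146/11) (216/13,14) (16,14)]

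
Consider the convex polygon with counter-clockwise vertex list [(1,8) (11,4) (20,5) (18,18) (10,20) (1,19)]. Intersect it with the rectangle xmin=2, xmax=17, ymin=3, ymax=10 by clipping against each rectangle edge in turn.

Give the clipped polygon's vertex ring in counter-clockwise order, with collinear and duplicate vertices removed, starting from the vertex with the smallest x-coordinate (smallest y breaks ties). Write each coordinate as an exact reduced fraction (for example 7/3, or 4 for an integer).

1. After x ≥ 2: [(2,38/5) (11,4) (20,5) (18,18) (10,20) (2,172/9)]
2. After x ≤ 17: [(2,38/5) (11,4) (17,14/3) (17,73/4) (10,20) (2,172/9)]
3. After y ≥ 3: [(2,38/5) (11,4) (17,14/3) (17,73/4) (10,20) (2,172/9)]
4. After y ≤ 10: [(2,10) (2,38/5) (11,4) (17,14/3) (17,10)]
5. Canonical ring: [(2,38/5) (11,4) (17,14/3) (17,10) (2,10)]

Clipped polygon: [(2,38/5) (11,4) (17,14/3) (17,10) (2,10)]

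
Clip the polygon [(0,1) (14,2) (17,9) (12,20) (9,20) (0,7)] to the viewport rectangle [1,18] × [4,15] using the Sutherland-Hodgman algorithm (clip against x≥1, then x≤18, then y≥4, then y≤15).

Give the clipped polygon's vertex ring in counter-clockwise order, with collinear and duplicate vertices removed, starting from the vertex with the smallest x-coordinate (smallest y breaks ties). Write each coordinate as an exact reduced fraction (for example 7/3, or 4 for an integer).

Clipped polygon: [(1,4) (104/7,4) (17,9) (157/11,15) (72/13,15) (1,76/9)]

1. After x ≥ 1: [(1,15/14) (14,2) (17,9) (12,20) (9,20) (1,76/9)]
2. After x ≤ 18: [(1,15/14) (14,2) (17,9) (12,20) (9,20) (1,76/9)]
3. After y ≥ 4: [(1,4) (104/7,4) (17,9) (12,20) (9,20) (1,76/9)]
4. After y ≤ 15: [(1,4) (104/7,4) (17,9) (157/11,15) (72/13,15) (1,76/9)]
5. Canonical ring: [(1,4) (104/7,4) (17,9) (157/11,15) (72/13,15) (1,76/9)]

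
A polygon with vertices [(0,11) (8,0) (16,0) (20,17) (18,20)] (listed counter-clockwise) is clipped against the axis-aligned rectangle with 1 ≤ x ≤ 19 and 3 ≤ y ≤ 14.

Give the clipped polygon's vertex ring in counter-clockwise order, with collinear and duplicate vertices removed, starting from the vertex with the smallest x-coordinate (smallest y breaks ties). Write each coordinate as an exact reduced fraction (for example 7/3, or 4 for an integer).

Clipped polygon: [(1,77/8) (64/11,3) (284/17,3) (19,51/4) (19,14) (6,14) (1,23/2)]

1. After x ≥ 1: [(1,23/2) (1,77/8) (8,0) (16,0) (20,17) (18,20)]
2. After x ≤ 19: [(1,23/2) (1,77/8) (8,0) (16,0) (19,51/4) (19,37/2) (18,20)]
3. After y ≥ 3: [(1,23/2) (1,77/8) (64/11,3) (284/17,3) (19,51/4) (19,37/2) (18,20)]
4. After y ≤ 14: [(6,14) (1,23/2) (1,77/8) (64/11,3) (284/17,3) (19,51/4) (19,14)]
5. Canonical ring: [(1,77/8) (64/11,3) (284/17,3) (19,51/4) (19,14) (6,14) (1,23/2)]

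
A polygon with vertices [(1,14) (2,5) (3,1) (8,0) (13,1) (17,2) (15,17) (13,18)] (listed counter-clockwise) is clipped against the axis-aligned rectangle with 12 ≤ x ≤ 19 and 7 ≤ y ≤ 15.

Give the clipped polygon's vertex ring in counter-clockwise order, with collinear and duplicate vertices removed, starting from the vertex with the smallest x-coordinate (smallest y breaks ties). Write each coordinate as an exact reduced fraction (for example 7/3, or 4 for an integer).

1. After x ≥ 12: [(12,53/3) (12,4/5) (13,1) (17,2) (15,17) (13,18)]
2. After x ≤ 19: [(12,53/3) (12,4/5) (13,1) (17,2) (15,17) (13,18)]
3. After y ≥ 7: [(12,53/3) (12,7) (49/3,7) (15,17) (13,18)]
4. After y ≤ 15: [(12,15) (12,7) (49/3,7) (229/15,15)]
5. Canonical ring: [(12,7) (49/3,7) (229/15,15) (12,15)]

Clipped polygon: [(12,7) (49/3,7) (229/15,15) (12,15)]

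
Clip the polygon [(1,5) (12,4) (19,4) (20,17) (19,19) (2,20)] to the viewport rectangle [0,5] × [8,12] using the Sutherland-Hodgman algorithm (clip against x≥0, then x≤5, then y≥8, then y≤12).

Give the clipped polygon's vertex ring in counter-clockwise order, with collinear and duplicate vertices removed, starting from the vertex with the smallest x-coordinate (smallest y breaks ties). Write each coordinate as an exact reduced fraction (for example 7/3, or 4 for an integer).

1. After x ≥ 0: [(1,5) (12,4) (19,4) (20,17) (19,19) (2,20)]
2. After x ≤ 5: [(1,5) (5,51/11) (5,337/17) (2,20)]
3. After y ≥ 8: [(6/5,8) (5,8) (5,337/17) (2,20)]
4. After y ≤ 12: [(22/15,12) (6/5,8) (5,8) (5,12)]
5. Canonical ring: [(6/5,8) (5,8) (5,12) (22/15,12)]

Clipped polygon: [(6/5,8) (5,8) (5,12) (22/15,12)]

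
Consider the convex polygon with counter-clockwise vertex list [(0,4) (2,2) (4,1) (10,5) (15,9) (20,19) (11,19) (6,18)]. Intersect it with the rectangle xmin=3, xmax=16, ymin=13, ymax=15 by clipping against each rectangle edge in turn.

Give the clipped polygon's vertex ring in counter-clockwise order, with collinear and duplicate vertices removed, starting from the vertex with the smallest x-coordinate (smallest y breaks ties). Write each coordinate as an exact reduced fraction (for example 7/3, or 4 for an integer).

Clipped polygon: [(27/7,13) (16,13) (16,15) (33/7,15)]

1. After x ≥ 3: [(3,11) (3,3/2) (4,1) (10,5) (15,9) (20,19) (11,19) (6,18)]
2. After x ≤ 16: [(3,11) (3,3/2) (4,1) (10,5) (15,9) (16,11) (16,19) (11,19) (6,18)]
3. After y ≥ 13: [(27/7,13) (16,13) (16,19) (11,19) (6,18)]
4. After y ≤ 15: [(33/7,15) (27/7,13) (16,13) (16,15)]
5. Canonical ring: [(27/7,13) (16,13) (16,15) (33/7,15)]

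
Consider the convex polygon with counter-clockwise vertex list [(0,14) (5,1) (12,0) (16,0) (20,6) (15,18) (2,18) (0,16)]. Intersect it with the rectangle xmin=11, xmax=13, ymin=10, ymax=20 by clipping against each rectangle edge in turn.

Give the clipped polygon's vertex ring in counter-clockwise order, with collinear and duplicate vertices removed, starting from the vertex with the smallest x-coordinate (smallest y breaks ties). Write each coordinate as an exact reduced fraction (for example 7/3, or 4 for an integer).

1. After x ≥ 11: [(11,1/7) (12,0) (16,0) (20,6) (15,18) (11,18)]
2. After x ≤ 13: [(11,1/7) (12,0) (13,0) (13,18) (11,18)]
3. After y ≥ 10: [(11,10) (13,10) (13,18) (11,18)]
4. After y ≤ 20: [(11,10) (13,10) (13,18) (11,18)]
5. Canonical ring: [(11,10) (13,10) (13,18) (11,18)]

Clipped polygon: [(11,10) (13,10) (13,18) (11,18)]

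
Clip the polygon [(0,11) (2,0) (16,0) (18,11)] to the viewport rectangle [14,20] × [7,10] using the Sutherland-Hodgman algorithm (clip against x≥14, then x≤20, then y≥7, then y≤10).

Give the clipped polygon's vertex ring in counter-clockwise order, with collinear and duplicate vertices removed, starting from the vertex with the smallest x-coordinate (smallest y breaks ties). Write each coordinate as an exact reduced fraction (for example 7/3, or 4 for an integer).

1. After x ≥ 14: [(14,11) (14,0) (16,0) (18,11)]
2. After x ≤ 20: [(14,11) (14,0) (16,0) (18,11)]
3. After y ≥ 7: [(14,11) (14,7) (190/11,7) (18,11)]
4. After y ≤ 10: [(14,10) (14,7) (190/11,7) (196/11,10)]
5. Canonical ring: [(14,7) (190/11,7) (196/11,10) (14,10)]

Clipped polygon: [(14,7) (190/11,7) (196/11,10) (14,10)]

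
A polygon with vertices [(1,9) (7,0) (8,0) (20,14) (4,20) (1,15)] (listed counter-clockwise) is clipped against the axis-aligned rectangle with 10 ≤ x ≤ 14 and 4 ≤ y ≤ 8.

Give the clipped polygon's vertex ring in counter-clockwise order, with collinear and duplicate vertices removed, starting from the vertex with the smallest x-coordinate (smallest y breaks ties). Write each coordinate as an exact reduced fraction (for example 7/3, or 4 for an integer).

1. After x ≥ 10: [(10,7/3) (20,14) (10,71/4)]
2. After x ≤ 14: [(10,7/3) (14,7) (14,65/4) (10,71/4)]
3. After y ≥ 4: [(10,4) (80/7,4) (14,7) (14,65/4) (10,71/4)]
4. After y ≤ 8: [(10,8) (10,4) (80/7,4) (14,7) (14,8)]
5. Canonical ring: [(10,4) (80/7,4) (14,7) (14,8) (10,8)]

Clipped polygon: [(10,4) (80/7,4) (14,7) (14,8) (10,8)]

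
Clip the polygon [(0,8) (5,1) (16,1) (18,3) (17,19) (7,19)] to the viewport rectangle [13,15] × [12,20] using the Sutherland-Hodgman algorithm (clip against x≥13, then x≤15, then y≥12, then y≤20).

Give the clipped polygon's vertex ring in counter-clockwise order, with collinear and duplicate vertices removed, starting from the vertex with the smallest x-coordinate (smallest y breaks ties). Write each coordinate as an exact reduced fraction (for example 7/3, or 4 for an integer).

1. After x ≥ 13: [(13,1) (16,1) (18,3) (17,19) (13,19)]
2. After x ≤ 15: [(13,1) (15,1) (15,19) (13,19)]
3. After y ≥ 12: [(13,12) (15,12) (15,19) (13,19)]
4. After y ≤ 20: [(13,12) (15,12) (15,19) (13,19)]
5. Canonical ring: [(13,12) (15,12) (15,19) (13,19)]

Clipped polygon: [(13,12) (15,12) (15,19) (13,19)]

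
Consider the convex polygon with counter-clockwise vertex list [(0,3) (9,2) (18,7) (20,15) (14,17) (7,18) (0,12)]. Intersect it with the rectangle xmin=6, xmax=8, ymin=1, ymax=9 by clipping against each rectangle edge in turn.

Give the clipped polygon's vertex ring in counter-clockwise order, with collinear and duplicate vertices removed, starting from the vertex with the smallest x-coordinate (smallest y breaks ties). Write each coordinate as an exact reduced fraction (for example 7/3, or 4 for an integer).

1. After x ≥ 6: [(6,7/3) (9,2) (18,7) (20,15) (14,17) (7,18) (6,120/7)]
2. After x ≤ 8: [(6,7/3) (8,19/9) (8,125/7) (7,18) (6,120/7)]
3. After y ≥ 1: [(6,7/3) (8,19/9) (8,125/7) (7,18) (6,120/7)]
4. After y ≤ 9: [(6,9) (6,7/3) (8,19/9) (8,9)]
5. Canonical ring: [(6,7/3) (8,19/9) (8,9) (6,9)]

Clipped polygon: [(6,7/3) (8,19/9) (8,9) (6,9)]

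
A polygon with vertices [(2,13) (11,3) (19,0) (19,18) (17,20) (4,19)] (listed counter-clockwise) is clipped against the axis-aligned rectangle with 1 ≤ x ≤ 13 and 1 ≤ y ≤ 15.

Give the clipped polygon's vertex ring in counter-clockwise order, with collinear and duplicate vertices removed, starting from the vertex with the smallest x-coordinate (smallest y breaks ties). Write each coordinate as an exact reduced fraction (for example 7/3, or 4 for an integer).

1. After x ≥ 1: [(2,13) (11,3) (19,0) (19,18) (17,20) (4,19)]
2. After x ≤ 13: [(2,13) (11,3) (13,9/4) (13,256/13) (4,19)]
3. After y ≥ 1: [(2,13) (11,3) (13,9/4) (13,256/13) (4,19)]
4. After y ≤ 15: [(8/3,15) (2,13) (11,3) (13,9/4) (13,15)]
5. Canonical ring: [(2,13) (11,3) (13,9/4) (13,15) (8/3,15)]

Clipped polygon: [(2,13) (11,3) (13,9/4) (13,15) (8/3,15)]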